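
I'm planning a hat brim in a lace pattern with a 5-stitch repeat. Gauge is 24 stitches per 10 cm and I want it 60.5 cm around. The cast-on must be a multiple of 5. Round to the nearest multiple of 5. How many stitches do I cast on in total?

24 / 10 = 2.4 sts per cm.
60.5 × 2.4 = 145.20 sts.
Nearest multiple of 5: 145.

145 stitches.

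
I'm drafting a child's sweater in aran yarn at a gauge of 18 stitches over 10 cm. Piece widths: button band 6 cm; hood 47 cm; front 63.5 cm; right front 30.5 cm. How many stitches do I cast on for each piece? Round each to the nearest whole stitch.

button band 11; hood 85; front 114; right front 55.

Rate = 18/10 = 1.8 sts per cm.
button band: 6 × 1.8 = 10.80 → 11.
hood: 47 × 1.8 = 84.60 → 85.
front: 63.5 × 1.8 = 114.30 → 114.
right front: 30.5 × 1.8 = 54.90 → 55.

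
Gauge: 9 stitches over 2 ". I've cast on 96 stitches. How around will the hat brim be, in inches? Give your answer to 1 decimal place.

9 stitches / 2 inch = 4.5 stitches per inch.
96 / 4.5 = 21.33 inches.

21.3 inches.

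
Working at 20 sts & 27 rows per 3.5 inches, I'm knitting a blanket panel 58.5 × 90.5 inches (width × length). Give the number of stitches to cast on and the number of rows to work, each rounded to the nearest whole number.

Cast on 334 stitches and work 698 rows.

Stitch gauge = 20/3.5 = 5.714 sts/in; 58.5 × 5.714 = 334.29 → 334 sts.
Row gauge = 27/3.5 = 7.714 rows/in; 90.5 × 7.714 = 698.14 → 698 rows.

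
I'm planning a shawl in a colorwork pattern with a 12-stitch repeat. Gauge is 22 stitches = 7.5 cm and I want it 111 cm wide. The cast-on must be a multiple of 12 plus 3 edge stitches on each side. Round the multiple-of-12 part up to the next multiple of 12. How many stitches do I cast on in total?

330 stitches.

22 / 7.5 = 2.933 sts per cm.
111 × 2.933 = 325.60 sts.
Less 6 edge sts → 319.60 for the repeat.
Next multiple of 12: 324.
Add back 6 edge sts → 330.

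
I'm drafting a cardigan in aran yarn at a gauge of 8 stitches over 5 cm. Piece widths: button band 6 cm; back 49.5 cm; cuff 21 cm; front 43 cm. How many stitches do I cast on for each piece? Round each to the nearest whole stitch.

Rate = 8/5 = 1.6 sts per cm.
button band: 6 × 1.6 = 9.60 → 10.
back: 49.5 × 1.6 = 79.20 → 79.
cuff: 21 × 1.6 = 33.60 → 34.
front: 43 × 1.6 = 68.80 → 69.

button band 10; back 79; cuff 34; front 69.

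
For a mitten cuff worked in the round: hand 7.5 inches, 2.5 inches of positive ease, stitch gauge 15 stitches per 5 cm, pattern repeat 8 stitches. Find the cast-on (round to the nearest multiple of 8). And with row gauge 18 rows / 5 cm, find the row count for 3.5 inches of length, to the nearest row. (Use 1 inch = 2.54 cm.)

Finished = 7.5 + 2.5 = 10 inches.
10 inches × 2.54 = 25.40 cm.
15/5 = 3 sts per cm; 25.40 × 3 = 76.20 sts.
Nearest multiple of 8 → 80.
3.5 inches = 8.89 cm; × 3.6 = 32.00 → 32 rows.

Cast on 80 stitches; work 32 rows.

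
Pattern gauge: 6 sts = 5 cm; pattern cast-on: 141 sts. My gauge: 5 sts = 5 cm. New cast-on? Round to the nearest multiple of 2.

118 stitches.

Scale factor = 5 / 6 = 0.833.
141 × 5 / 6 = 117.50 sts.
→ 118 sts.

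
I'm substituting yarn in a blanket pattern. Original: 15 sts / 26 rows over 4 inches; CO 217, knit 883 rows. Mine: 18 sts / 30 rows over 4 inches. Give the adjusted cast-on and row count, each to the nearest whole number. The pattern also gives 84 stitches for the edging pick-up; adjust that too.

Cast on 260 stitches; work 1019 rows; edging pick-up 101 stitches.

Stitches: 217 × 18/15 = 260.40 → 260.
Rows: 883 × 30/26 = 1018.85 → 1019.
edging pick-up: 84 × 18/15 = 100.80 → 101.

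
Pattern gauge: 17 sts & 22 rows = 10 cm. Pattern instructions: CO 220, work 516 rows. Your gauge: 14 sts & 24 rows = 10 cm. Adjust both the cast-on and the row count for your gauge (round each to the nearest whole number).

Cast on 181 stitches; work 563 rows.

Stitches: 220 × 14/17 = 181.18 → 181.
Rows: 516 × 24/22 = 562.91 → 563.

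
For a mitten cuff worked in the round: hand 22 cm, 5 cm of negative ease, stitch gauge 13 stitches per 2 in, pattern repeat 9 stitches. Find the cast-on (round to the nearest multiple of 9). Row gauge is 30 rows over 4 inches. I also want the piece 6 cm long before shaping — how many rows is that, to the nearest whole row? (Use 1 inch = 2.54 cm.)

Cast on 45 stitches; work 18 rows.

Finished = 22 − 5 = 17 cm.
17 cm × 1/2.54 = 6.69 inches.
13/2 = 6.5 sts per in; 6.69 × 6.5 = 43.50 sts.
Nearest multiple of 9 → 45.
6 cm = 2.36 inches; × 7.5 = 17.72 → 18 rows.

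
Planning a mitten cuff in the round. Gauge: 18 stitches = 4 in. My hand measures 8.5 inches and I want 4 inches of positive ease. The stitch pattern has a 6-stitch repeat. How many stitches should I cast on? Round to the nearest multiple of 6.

CO 54 sts.

Finished = 8.5 + 4 = 12.5 inches.
18 / 4 = 4.5 sts/in.
12.5 × 4.5 = 56.25 sts.
Nearest multiple of 6: 54.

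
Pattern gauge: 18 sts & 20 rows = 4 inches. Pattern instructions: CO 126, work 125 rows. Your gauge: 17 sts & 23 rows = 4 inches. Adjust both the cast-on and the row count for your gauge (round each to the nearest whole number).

Cast on 119 stitches; work 144 rows.

Stitches: 126 × 17/18 = 119.00 → 119.
Rows: 125 × 23/20 = 143.75 → 144.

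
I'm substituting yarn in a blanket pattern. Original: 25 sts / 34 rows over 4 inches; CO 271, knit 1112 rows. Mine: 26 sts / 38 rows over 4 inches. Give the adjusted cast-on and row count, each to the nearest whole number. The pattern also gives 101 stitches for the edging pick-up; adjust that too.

Stitches: 271 × 26/25 = 281.84 → 282.
Rows: 1112 × 38/34 = 1242.82 → 1243.
edging pick-up: 101 × 26/25 = 105.04 → 105.

Cast on 282 stitches; work 1243 rows; edging pick-up 105 stitches.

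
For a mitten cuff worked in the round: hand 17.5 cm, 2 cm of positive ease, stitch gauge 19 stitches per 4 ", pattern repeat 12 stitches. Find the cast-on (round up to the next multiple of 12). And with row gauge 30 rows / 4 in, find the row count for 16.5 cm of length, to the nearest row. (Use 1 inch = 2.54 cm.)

Cast on 48 stitches; work 49 rows.

Finished = 17.5 + 2 = 19.5 cm.
19.5 cm × 1/2.54 = 7.68 inches.
19/4 = 4.75 sts per in; 7.68 × 4.75 = 36.47 sts.
Next multiple of 12 → 48.
16.5 cm = 6.50 inches; × 7.5 = 48.72 → 49 rows.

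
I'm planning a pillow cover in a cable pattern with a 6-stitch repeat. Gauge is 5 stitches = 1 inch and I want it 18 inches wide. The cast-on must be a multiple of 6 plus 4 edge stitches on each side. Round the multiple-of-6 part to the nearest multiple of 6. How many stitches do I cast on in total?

Cast on 92 stitches.

5 / 1 = 5 sts per inch.
18 × 5 = 90.00 sts.
Less 8 edge sts → 82.00 for the repeat.
Nearest multiple of 6: 84.
Add back 8 edge sts → 92.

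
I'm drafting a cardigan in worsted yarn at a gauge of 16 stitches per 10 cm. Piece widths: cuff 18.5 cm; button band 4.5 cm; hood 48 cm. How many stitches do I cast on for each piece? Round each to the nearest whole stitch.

cuff 30; button band 7; hood 77.

Rate = 16/10 = 1.6 sts per cm.
cuff: 18.5 × 1.6 = 29.60 → 30.
button band: 4.5 × 1.6 = 7.20 → 7.
hood: 48 × 1.6 = 76.80 → 77.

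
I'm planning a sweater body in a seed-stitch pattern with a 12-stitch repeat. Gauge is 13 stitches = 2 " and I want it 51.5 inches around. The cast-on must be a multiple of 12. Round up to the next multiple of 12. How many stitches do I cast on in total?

13 / 2 = 6.5 sts per inch.
51.5 × 6.5 = 334.75 sts.
Next multiple of 12: 336.

CO 336 sts.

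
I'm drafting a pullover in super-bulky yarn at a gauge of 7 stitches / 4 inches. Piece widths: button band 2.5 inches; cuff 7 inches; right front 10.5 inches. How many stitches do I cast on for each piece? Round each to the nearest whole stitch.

button band 4; cuff 12; right front 18.

Rate = 7/4 = 1.75 sts per in.
button band: 2.5 × 1.75 = 4.38 → 4.
cuff: 7 × 1.75 = 12.25 → 12.
right front: 10.5 × 1.75 = 18.38 → 18.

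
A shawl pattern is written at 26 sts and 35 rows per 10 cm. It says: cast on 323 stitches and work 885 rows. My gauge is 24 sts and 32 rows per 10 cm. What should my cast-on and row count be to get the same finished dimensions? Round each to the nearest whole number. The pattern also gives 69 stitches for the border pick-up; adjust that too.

Cast on 298 stitches; work 809 rows; border pick-up 64 stitches.

Stitches: 323 × 24/26 = 298.15 → 298.
Rows: 885 × 32/35 = 809.14 → 809.
border pick-up: 69 × 24/26 = 63.69 → 64.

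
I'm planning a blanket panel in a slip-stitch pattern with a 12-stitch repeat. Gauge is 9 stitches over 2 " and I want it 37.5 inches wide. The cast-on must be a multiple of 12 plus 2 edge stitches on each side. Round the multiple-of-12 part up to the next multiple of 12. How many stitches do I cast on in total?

172 stitches.

9 / 2 = 4.5 sts per inch.
37.5 × 4.5 = 168.75 sts.
Less 4 edge sts → 164.75 for the repeat.
Next multiple of 12: 168.
Add back 4 edge sts → 172.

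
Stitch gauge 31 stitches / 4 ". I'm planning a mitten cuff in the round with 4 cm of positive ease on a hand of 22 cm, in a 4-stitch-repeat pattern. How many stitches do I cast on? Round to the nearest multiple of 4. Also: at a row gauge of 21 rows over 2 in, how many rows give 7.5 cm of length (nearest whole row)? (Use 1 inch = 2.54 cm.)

Cast on 80 stitches; work 31 rows.

Finished = 22 + 4 = 26 cm.
26 cm × 1/2.54 = 10.24 inches.
31/4 = 7.75 sts per in; 10.24 × 7.75 = 79.33 sts.
Nearest multiple of 4 → 80.
7.5 cm = 2.95 inches; × 10.5 = 31.00 → 31 rows.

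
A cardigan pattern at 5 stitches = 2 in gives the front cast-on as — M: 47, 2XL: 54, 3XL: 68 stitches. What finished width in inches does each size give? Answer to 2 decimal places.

5/2 = 2.5 sts per in.
M: 47 / 2.5 = 18.800 → 18.80 in.
2XL: 54 / 2.5 = 21.600 → 21.60 in.
3XL: 68 / 2.5 = 27.200 → 27.20 in.

M 18.80 inches; 2XL 21.60 inches; 3XL 27.20 inches.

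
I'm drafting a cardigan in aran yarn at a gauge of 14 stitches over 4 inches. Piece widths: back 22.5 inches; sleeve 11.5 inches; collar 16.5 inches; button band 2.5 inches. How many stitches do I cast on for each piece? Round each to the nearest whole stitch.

Rate = 14/4 = 3.5 sts per in.
back: 22.5 × 3.5 = 78.75 → 79.
sleeve: 11.5 × 3.5 = 40.25 → 40.
collar: 16.5 × 3.5 = 57.75 → 58.
button band: 2.5 × 3.5 = 8.75 → 9.

back 79; sleeve 40; collar 58; button band 9.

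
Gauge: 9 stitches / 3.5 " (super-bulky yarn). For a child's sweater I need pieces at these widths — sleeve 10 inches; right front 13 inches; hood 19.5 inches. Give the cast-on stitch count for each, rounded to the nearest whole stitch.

Rate = 9/3.5 = 2.571 sts per in.
sleeve: 10 × 2.571 = 25.71 → 26.
right front: 13 × 2.571 = 33.43 → 33.
hood: 19.5 × 2.571 = 50.14 → 50.

sleeve 26; right front 33; hood 50.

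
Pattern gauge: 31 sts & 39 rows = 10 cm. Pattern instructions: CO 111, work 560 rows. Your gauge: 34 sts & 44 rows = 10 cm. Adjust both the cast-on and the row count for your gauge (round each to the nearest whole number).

Stitches: 111 × 34/31 = 121.74 → 122.
Rows: 560 × 44/39 = 631.79 → 632.

Cast on 122 stitches; work 632 rows.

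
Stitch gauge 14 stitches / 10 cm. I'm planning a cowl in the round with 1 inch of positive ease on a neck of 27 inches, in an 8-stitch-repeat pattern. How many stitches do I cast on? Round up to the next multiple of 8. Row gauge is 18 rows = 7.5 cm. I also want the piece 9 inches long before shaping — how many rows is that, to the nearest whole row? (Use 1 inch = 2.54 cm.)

Cast on 104 stitches; work 55 rows.

Finished = 27 + 1 = 28 inches.
28 inches × 2.54 = 71.12 cm.
14/10 = 1.4 sts per cm; 71.12 × 1.4 = 99.57 sts.
Next multiple of 8 → 104.
9 inches = 22.86 cm; × 2.4 = 54.86 → 55 rows.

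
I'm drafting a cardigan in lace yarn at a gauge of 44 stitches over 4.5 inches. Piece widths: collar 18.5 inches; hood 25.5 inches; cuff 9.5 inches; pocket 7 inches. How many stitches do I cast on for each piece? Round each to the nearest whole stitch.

collar 181; hood 249; cuff 93; pocket 68.

Rate = 44/4.5 = 9.778 sts per in.
collar: 18.5 × 9.778 = 180.89 → 181.
hood: 25.5 × 9.778 = 249.33 → 249.
cuff: 9.5 × 9.778 = 92.89 → 93.
pocket: 7 × 9.778 = 68.44 → 68.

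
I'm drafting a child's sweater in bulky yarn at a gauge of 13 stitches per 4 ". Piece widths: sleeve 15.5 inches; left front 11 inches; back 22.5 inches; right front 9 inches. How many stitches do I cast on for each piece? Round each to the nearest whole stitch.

sleeve 50; left front 36; back 73; right front 29.

Rate = 13/4 = 3.25 sts per in.
sleeve: 15.5 × 3.25 = 50.38 → 50.
left front: 11 × 3.25 = 35.75 → 36.
back: 22.5 × 3.25 = 73.12 → 73.
right front: 9 × 3.25 = 29.25 → 29.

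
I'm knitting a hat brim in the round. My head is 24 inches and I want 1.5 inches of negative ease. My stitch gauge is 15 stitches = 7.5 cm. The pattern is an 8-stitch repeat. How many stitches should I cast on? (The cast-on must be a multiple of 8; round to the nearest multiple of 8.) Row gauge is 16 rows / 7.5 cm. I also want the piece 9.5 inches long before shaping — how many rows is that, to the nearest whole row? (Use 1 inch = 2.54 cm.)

Finished = 24 − 1.5 = 22.5 inches.
22.5 inches × 2.54 = 57.15 cm.
15/7.5 = 2 sts per cm; 57.15 × 2 = 114.30 sts.
Nearest multiple of 8 → 112.
9.5 inches = 24.13 cm; × 2.133 = 51.48 → 51 rows.

Cast on 112 stitches; work 51 rows.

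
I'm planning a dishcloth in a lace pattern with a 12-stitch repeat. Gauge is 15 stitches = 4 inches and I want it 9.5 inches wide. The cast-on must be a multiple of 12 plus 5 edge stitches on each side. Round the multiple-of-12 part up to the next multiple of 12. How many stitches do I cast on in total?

Cast on 46 stitches.

15 / 4 = 3.75 sts per inch.
9.5 × 3.75 = 35.62 sts.
Less 10 edge sts → 25.62 for the repeat.
Next multiple of 12: 36.
Add back 10 edge sts → 46.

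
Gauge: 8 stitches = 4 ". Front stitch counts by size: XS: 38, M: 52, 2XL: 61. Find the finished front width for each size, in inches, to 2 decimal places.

8/4 = 2 sts per in.
XS: 38 / 2 = 19.000 → 19.00 in.
M: 52 / 2 = 26.000 → 26.00 in.
2XL: 61 / 2 = 30.500 → 30.50 in.

XS 19.00 inches; M 26.00 inches; 2XL 30.50 inches.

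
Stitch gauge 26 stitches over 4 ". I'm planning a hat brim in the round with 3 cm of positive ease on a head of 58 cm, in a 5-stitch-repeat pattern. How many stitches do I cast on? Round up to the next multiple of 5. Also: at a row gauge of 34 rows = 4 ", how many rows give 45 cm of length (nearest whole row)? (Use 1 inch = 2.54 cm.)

Cast on 160 stitches; work 151 rows.

Finished = 58 + 3 = 61 cm.
61 cm × 1/2.54 = 24.02 inches.
26/4 = 6.5 sts per in; 24.02 × 6.5 = 156.10 sts.
Next multiple of 5 → 160.
45 cm = 17.72 inches; × 8.5 = 150.59 → 151 rows.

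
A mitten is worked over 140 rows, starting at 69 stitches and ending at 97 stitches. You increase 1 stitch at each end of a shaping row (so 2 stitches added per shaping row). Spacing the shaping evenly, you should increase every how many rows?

Stitches to add: |97 − 69| = 28.
Shaping rows needed: 28 / 2 = 14.
140 rows / 14 = every 10 rows.

Increase every 10th row.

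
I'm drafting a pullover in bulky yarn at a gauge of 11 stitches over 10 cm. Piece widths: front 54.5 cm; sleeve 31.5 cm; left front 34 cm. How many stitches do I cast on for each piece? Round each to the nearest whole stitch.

Rate = 11/10 = 1.1 sts per cm.
front: 54.5 × 1.1 = 59.95 → 60.
sleeve: 31.5 × 1.1 = 34.65 → 35.
left front: 34 × 1.1 = 37.40 → 37.

front 60; sleeve 35; left front 37.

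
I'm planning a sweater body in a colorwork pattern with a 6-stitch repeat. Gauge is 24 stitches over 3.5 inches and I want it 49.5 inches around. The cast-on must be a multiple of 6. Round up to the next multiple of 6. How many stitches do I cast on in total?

Cast on 342 stitches.

24 / 3.5 = 6.857 sts per inch.
49.5 × 6.857 = 339.43 sts.
Next multiple of 6: 342.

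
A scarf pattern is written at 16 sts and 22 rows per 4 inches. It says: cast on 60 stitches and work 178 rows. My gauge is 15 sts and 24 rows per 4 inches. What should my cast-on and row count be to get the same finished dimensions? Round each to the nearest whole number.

Cast on 56 stitches; work 194 rows.

Stitches: 60 × 15/16 = 56.25 → 56.
Rows: 178 × 24/22 = 194.18 → 194.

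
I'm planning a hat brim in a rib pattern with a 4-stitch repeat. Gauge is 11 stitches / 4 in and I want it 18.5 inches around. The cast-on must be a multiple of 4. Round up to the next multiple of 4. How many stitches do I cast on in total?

11 / 4 = 2.75 sts per inch.
18.5 × 2.75 = 50.88 sts.
Next multiple of 4: 52.

Cast on 52 stitches.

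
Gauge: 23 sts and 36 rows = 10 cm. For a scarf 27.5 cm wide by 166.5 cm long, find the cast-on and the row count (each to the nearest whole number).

Stitch gauge = 23/10 = 2.3 sts/cm; 27.5 × 2.3 = 63.25 → 63 sts.
Row gauge = 36/10 = 3.6 rows/cm; 166.5 × 3.6 = 599.40 → 599 rows.

Cast on 63 stitches and work 599 rows.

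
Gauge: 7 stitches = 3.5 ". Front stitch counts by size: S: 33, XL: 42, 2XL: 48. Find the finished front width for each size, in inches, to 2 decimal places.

S 16.50 inches; XL 21.00 inches; 2XL 24.00 inches.

7/3.5 = 2 sts per in.
S: 33 / 2 = 16.500 → 16.50 in.
XL: 42 / 2 = 21.000 → 21.00 in.
2XL: 48 / 2 = 24.000 → 24.00 in.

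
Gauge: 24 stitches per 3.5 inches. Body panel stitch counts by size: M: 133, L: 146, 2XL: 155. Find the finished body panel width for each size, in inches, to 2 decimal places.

24/3.5 = 6.857 sts per in.
M: 133 / 6.857 = 19.396 → 19.40 in.
L: 146 / 6.857 = 21.292 → 21.29 in.
2XL: 155 / 6.857 = 22.604 → 22.60 in.

M 19.40 inches; L 21.29 inches; 2XL 22.60 inches.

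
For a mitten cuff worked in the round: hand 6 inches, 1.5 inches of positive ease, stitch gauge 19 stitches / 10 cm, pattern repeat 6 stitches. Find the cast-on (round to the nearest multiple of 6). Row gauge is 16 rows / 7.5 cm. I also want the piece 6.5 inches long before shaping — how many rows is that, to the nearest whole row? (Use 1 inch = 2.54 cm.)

Finished = 6 + 1.5 = 7.5 inches.
7.5 inches × 2.54 = 19.05 cm.
19/10 = 1.9 sts per cm; 19.05 × 1.9 = 36.20 sts.
Nearest multiple of 6 → 36.
6.5 inches = 16.51 cm; × 2.133 = 35.22 → 35 rows.

Cast on 36 stitches; work 35 rows.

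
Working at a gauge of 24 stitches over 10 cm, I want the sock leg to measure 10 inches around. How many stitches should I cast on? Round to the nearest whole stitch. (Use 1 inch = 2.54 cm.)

CO 61 sts.

10 in = 25.40 cm.
24 stitches / 10 cm = 2.4 stitches per cm.
25.40 × 2.4 = 60.96 stitches.
Round to nearest → 61.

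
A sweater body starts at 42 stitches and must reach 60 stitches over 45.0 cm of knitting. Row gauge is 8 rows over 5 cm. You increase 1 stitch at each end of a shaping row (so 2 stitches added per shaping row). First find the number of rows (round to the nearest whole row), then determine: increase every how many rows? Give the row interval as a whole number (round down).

Rows = 45.0 × 1.6 = 72.0 → 72 rows.
Stitches to add: 18 → 9 shaping rows (at 2 st each).
72 / 9 = 8.00 → every 8 rows.

Increase every 8th row.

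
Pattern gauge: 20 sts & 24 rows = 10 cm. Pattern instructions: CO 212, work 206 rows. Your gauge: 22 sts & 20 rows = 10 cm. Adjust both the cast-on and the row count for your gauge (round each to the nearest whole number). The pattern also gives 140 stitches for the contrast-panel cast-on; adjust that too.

Stitches: 212 × 22/20 = 233.20 → 233.
Rows: 206 × 20/24 = 171.67 → 172.
contrast-panel cast-on: 140 × 22/20 = 154.00 → 154.

Cast on 233 stitches; work 172 rows; contrast-panel cast-on 154 stitches.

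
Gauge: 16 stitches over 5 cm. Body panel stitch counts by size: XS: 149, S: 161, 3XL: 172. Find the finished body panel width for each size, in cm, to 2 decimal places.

16/5 = 3.2 sts per cm.
XS: 149 / 3.2 = 46.562 → 46.56 cm.
S: 161 / 3.2 = 50.312 → 50.31 cm.
3XL: 172 / 3.2 = 53.750 → 53.75 cm.

XS 46.56 cm; S 50.31 cm; 3XL 53.75 cm.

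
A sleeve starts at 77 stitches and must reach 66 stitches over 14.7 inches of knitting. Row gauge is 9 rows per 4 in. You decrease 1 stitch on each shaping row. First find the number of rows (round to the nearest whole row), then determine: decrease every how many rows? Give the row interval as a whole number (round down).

Rows = 14.7 × 2.25 = 33.1 → 33 rows.
Stitches to remove: 11 → 11 shaping rows (at 1 st each).
33 / 11 = 3.00 → every 3 rows.

Decrease every 3rd row.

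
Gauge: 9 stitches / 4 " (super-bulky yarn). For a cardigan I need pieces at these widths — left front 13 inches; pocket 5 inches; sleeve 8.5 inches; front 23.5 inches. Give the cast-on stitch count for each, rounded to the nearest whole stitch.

Rate = 9/4 = 2.25 sts per in.
left front: 13 × 2.25 = 29.25 → 29.
pocket: 5 × 2.25 = 11.25 → 11.
sleeve: 8.5 × 2.25 = 19.12 → 19.
front: 23.5 × 2.25 = 52.88 → 53.

left front 29; pocket 11; sleeve 19; front 53.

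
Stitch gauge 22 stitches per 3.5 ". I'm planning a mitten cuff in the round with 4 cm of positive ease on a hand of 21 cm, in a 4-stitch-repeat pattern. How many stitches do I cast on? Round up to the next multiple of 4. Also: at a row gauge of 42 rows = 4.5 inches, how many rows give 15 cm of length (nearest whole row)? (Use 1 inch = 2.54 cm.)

Finished = 21 + 4 = 25 cm.
25 cm × 1/2.54 = 9.84 inches.
22/3.5 = 6.286 sts per in; 9.84 × 6.286 = 61.87 sts.
Next multiple of 4 → 64.
15 cm = 5.91 inches; × 9.333 = 55.12 → 55 rows.

Cast on 64 stitches; work 55 rows.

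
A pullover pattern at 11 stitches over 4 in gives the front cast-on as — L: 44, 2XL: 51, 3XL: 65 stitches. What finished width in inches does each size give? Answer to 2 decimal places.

L 16.00 inches; 2XL 18.55 inches; 3XL 23.64 inches.

11/4 = 2.75 sts per in.
L: 44 / 2.75 = 16.000 → 16.00 in.
2XL: 51 / 2.75 = 18.545 → 18.55 in.
3XL: 65 / 2.75 = 23.636 → 23.64 in.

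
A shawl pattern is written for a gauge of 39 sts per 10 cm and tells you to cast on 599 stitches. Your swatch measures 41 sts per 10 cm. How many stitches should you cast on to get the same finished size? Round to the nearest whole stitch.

Scale factor = 41 / 39 = 1.051.
599 × 41 / 39 = 629.72 sts.
→ 630 sts.

630 stitches.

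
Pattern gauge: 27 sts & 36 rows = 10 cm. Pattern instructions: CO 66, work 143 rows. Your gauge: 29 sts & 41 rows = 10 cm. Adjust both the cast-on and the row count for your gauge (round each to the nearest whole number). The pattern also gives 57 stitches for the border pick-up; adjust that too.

Cast on 71 stitches; work 163 rows; border pick-up 61 stitches.

Stitches: 66 × 29/27 = 70.89 → 71.
Rows: 143 × 41/36 = 162.86 → 163.
border pick-up: 57 × 29/27 = 61.22 → 61.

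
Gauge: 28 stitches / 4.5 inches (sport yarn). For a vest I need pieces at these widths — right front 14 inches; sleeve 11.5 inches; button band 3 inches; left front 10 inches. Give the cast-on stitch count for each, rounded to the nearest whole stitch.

Rate = 28/4.5 = 6.222 sts per in.
right front: 14 × 6.222 = 87.11 → 87.
sleeve: 11.5 × 6.222 = 71.56 → 72.
button band: 3 × 6.222 = 18.67 → 19.
left front: 10 × 6.222 = 62.22 → 62.

right front 87; sleeve 72; button band 19; left front 62.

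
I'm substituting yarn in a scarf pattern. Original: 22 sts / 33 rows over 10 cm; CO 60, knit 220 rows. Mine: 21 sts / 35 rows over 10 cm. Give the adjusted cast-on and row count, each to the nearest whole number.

Cast on 57 stitches; work 233 rows.

Stitches: 60 × 21/22 = 57.27 → 57.
Rows: 220 × 35/33 = 233.33 → 233.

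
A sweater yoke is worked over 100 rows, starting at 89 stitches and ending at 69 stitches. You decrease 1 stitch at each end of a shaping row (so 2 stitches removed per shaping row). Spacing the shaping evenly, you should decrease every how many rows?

Stitches to remove: |69 − 89| = 20.
Shaping rows needed: 20 / 2 = 10.
100 rows / 10 = every 10 rows.

Decrease every 10th row.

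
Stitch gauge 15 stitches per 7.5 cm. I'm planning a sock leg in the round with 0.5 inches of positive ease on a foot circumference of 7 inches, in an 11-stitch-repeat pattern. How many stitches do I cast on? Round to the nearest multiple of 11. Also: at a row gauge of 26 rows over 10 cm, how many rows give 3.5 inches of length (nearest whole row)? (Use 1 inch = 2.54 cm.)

Finished = 7 + 0.5 = 7.5 inches.
7.5 inches × 2.54 = 19.05 cm.
15/7.5 = 2 sts per cm; 19.05 × 2 = 38.10 sts.
Nearest multiple of 11 → 33.
3.5 inches = 8.89 cm; × 2.6 = 23.11 → 23 rows.

Cast on 33 stitches; work 23 rows.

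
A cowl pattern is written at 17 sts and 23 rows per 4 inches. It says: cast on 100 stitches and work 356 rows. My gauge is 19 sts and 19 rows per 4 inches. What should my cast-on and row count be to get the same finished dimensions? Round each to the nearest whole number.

Stitches: 100 × 19/17 = 111.76 → 112.
Rows: 356 × 19/23 = 294.09 → 294.

Cast on 112 stitches; work 294 rows.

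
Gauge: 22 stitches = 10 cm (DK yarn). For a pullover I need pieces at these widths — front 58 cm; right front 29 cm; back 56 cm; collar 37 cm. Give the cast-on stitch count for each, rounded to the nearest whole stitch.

front 128; right front 64; back 123; collar 81.

Rate = 22/10 = 2.2 sts per cm.
front: 58 × 2.2 = 127.60 → 128.
right front: 29 × 2.2 = 63.80 → 64.
back: 56 × 2.2 = 123.20 → 123.
collar: 37 × 2.2 = 81.40 → 81.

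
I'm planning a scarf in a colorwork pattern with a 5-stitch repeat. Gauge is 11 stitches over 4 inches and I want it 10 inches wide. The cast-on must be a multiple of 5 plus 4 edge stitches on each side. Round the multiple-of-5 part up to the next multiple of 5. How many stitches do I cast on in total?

11 / 4 = 2.75 sts per inch.
10 × 2.75 = 27.50 sts.
Less 8 edge sts → 19.50 for the repeat.
Next multiple of 5: 20.
Add back 8 edge sts → 28.

CO 28 sts.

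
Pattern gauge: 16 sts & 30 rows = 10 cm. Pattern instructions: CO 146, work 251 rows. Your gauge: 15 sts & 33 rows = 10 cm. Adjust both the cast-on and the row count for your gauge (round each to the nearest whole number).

Stitches: 146 × 15/16 = 136.88 → 137.
Rows: 251 × 33/30 = 276.10 → 276.

Cast on 137 stitches; work 276 rows.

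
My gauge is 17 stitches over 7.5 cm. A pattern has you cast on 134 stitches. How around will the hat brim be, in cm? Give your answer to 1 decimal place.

17 stitches / 7.5 cm = 2.267 stitches per cm.
134 / 2.267 = 59.12 cm.

59.1 cm.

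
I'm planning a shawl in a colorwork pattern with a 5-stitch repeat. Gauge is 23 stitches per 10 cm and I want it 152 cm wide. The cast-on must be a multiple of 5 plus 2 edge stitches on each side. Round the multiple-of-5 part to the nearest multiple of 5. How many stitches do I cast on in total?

23 / 10 = 2.3 sts per cm.
152 × 2.3 = 349.60 sts.
Less 4 edge sts → 345.60 for the repeat.
Nearest multiple of 5: 345.
Add back 4 edge sts → 349.

CO 349 sts.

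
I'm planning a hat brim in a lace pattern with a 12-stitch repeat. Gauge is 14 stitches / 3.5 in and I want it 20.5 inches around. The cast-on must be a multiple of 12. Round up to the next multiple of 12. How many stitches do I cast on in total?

84 stitches.

14 / 3.5 = 4 sts per inch.
20.5 × 4 = 82.00 sts.
Next multiple of 12: 84.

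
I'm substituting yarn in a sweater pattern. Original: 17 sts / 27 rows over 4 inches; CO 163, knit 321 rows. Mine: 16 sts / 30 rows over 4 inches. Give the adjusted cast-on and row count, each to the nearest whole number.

Stitches: 163 × 16/17 = 153.41 → 153.
Rows: 321 × 30/27 = 356.67 → 357.

Cast on 153 stitches; work 357 rows.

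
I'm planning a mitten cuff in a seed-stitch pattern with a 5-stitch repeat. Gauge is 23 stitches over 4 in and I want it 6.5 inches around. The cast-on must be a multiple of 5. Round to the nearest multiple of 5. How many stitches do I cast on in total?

23 / 4 = 5.75 sts per inch.
6.5 × 5.75 = 37.38 sts.
Nearest multiple of 5: 35.

Cast on 35 stitches.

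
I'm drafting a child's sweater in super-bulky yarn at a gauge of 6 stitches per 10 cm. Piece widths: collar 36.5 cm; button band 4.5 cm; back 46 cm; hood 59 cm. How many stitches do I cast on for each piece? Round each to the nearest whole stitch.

Rate = 6/10 = 0.6 sts per cm.
collar: 36.5 × 0.6 = 21.90 → 22.
button band: 4.5 × 0.6 = 2.70 → 3.
back: 46 × 0.6 = 27.60 → 28.
hood: 59 × 0.6 = 35.40 → 35.

collar 22; button band 3; back 28; hood 35.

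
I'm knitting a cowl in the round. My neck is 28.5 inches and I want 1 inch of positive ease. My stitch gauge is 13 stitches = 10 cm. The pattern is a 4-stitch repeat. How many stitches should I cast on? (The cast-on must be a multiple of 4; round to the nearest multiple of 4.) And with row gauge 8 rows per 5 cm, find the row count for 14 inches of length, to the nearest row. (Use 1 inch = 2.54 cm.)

Cast on 96 stitches; work 57 rows.

Finished = 28.5 + 1 = 29.5 inches.
29.5 inches × 2.54 = 74.93 cm.
13/10 = 1.3 sts per cm; 74.93 × 1.3 = 97.41 sts.
Nearest multiple of 4 → 96.
14 inches = 35.56 cm; × 1.6 = 56.90 → 57 rows.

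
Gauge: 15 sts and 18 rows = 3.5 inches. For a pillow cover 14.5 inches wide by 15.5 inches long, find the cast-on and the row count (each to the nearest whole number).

Stitch gauge = 15/3.5 = 4.286 sts/in; 14.5 × 4.286 = 62.14 → 62 sts.
Row gauge = 18/3.5 = 5.143 rows/in; 15.5 × 5.143 = 79.71 → 80 rows.

Cast on 62 stitches and work 80 rows.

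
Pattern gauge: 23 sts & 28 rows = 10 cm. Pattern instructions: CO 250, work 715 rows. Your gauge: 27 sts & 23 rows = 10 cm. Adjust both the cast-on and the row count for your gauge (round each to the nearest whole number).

Stitches: 250 × 27/23 = 293.48 → 293.
Rows: 715 × 23/28 = 587.32 → 587.

Cast on 293 stitches; work 587 rows.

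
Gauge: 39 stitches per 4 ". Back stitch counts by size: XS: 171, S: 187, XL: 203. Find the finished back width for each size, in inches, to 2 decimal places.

XS 17.54 inches; S 19.18 inches; XL 20.82 inches.

39/4 = 9.75 sts per in.
XS: 171 / 9.75 = 17.538 → 17.54 in.
S: 187 / 9.75 = 19.179 → 19.18 in.
XL: 203 / 9.75 = 20.821 → 20.82 in.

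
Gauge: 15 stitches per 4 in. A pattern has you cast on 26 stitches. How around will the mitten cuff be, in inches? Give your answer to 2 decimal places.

15 stitches / 4 inch = 3.75 stitches per inch.
26 / 3.75 = 6.933 inches.

6.93 inches.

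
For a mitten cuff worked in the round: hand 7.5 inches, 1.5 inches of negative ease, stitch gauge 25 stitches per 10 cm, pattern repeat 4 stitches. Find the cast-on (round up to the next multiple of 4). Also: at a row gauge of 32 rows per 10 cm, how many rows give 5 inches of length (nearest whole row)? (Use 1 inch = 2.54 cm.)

Finished = 7.5 − 1.5 = 6 inches.
6 inches × 2.54 = 15.24 cm.
25/10 = 2.5 sts per cm; 15.24 × 2.5 = 38.10 sts.
Next multiple of 4 → 40.
5 inches = 12.70 cm; × 3.2 = 40.64 → 41 rows.

Cast on 40 stitches; work 41 rows.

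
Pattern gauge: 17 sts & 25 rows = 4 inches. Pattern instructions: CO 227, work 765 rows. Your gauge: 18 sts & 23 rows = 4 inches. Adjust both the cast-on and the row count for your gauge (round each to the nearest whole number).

Cast on 240 stitches; work 704 rows.

Stitches: 227 × 18/17 = 240.35 → 240.
Rows: 765 × 23/25 = 703.80 → 704.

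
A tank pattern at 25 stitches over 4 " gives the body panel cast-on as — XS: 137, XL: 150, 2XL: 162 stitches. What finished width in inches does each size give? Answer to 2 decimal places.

XS 21.92 inches; XL 24.00 inches; 2XL 25.92 inches.

25/4 = 6.25 sts per in.
XS: 137 / 6.25 = 21.920 → 21.92 in.
XL: 150 / 6.25 = 24.000 → 24.00 in.
2XL: 162 / 6.25 = 25.920 → 25.92 in.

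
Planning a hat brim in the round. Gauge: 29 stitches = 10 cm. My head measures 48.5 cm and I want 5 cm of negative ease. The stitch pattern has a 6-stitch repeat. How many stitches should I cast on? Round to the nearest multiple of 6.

126 stitches.

Finished = 48.5 − 5 = 43.5 cm.
29 / 10 = 2.9 sts/cm.
43.5 × 2.9 = 126.15 sts.
Nearest multiple of 6: 126.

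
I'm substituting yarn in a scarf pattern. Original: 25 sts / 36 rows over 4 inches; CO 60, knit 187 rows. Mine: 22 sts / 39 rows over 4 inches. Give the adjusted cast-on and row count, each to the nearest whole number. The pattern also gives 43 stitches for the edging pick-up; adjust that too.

Cast on 53 stitches; work 203 rows; edging pick-up 38 stitches.

Stitches: 60 × 22/25 = 52.80 → 53.
Rows: 187 × 39/36 = 202.58 → 203.
edging pick-up: 43 × 22/25 = 37.84 → 38.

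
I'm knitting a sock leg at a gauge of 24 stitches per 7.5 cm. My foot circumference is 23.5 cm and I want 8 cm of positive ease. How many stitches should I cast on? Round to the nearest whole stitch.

Finished = 23.5 + 8 = 31.5 cm.
24 / 7.5 = 3.2 sts per cm.
31.50 × 3.2 = 100.80 sts.
→ 101 sts.

101 stitches.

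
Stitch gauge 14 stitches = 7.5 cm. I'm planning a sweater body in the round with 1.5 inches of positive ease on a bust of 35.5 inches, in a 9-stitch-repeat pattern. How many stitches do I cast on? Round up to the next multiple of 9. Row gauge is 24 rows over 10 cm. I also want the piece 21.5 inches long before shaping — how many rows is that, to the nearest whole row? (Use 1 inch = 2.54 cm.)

Finished = 35.5 + 1.5 = 37 inches.
37 inches × 2.54 = 93.98 cm.
14/7.5 = 1.867 sts per cm; 93.98 × 1.867 = 175.43 sts.
Next multiple of 9 → 180.
21.5 inches = 54.61 cm; × 2.4 = 131.06 → 131 rows.

Cast on 180 stitches; work 131 rows.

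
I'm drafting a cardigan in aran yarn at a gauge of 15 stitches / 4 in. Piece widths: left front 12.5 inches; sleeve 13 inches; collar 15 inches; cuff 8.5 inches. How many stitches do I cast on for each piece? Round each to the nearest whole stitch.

Rate = 15/4 = 3.75 sts per in.
left front: 12.5 × 3.75 = 46.88 → 47.
sleeve: 13 × 3.75 = 48.75 → 49.
collar: 15 × 3.75 = 56.25 → 56.
cuff: 8.5 × 3.75 = 31.88 → 32.

left front 47; sleeve 49; collar 56; cuff 32.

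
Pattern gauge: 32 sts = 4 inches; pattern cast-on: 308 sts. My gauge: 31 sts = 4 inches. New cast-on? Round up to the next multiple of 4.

Cast on 300 stitches.

Scale factor = 31 / 32 = 0.969.
308 × 31 / 32 = 298.38 sts.
→ 300 sts.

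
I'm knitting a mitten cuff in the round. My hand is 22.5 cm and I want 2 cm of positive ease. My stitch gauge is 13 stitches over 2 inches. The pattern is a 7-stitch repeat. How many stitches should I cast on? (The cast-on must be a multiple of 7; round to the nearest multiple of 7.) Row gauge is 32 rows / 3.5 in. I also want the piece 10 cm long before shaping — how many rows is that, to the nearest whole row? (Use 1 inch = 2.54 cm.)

Finished = 22.5 + 2 = 24.5 cm.
24.5 cm × 1/2.54 = 9.65 inches.
13/2 = 6.5 sts per in; 9.65 × 6.5 = 62.70 sts.
Nearest multiple of 7 → 63.
10 cm = 3.94 inches; × 9.143 = 36.00 → 36 rows.

Cast on 63 stitches; work 36 rows.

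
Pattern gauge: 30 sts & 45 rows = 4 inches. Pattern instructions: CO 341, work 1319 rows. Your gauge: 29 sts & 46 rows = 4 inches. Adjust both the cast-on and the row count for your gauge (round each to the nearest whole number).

Stitches: 341 × 29/30 = 329.63 → 330.
Rows: 1319 × 46/45 = 1348.31 → 1348.

Cast on 330 stitches; work 1348 rows.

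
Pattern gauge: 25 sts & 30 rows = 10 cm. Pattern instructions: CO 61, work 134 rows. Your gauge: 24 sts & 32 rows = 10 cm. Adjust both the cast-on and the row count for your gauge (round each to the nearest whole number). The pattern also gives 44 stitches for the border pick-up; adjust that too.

Stitches: 61 × 24/25 = 58.56 → 59.
Rows: 134 × 32/30 = 142.93 → 143.
border pick-up: 44 × 24/25 = 42.24 → 42.

Cast on 59 stitches; work 143 rows; border pick-up 42 stitches.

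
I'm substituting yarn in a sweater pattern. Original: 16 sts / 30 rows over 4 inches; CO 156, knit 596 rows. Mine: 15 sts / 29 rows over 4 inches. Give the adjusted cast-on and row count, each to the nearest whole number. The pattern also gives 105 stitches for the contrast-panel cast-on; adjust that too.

Stitches: 156 × 15/16 = 146.25 → 146.
Rows: 596 × 29/30 = 576.13 → 576.
contrast-panel cast-on: 105 × 15/16 = 98.44 → 98.

Cast on 146 stitches; work 576 rows; contrast-panel cast-on 98 stitches.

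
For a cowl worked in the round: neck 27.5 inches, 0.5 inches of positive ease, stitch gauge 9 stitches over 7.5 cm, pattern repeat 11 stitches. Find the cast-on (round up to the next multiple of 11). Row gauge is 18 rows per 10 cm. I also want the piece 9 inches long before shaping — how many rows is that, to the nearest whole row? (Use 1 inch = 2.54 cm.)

Finished = 27.5 + 0.5 = 28 inches.
28 inches × 2.54 = 71.12 cm.
9/7.5 = 1.2 sts per cm; 71.12 × 1.2 = 85.34 sts.
Next multiple of 11 → 88.
9 inches = 22.86 cm; × 1.8 = 41.15 → 41 rows.

Cast on 88 stitches; work 41 rows.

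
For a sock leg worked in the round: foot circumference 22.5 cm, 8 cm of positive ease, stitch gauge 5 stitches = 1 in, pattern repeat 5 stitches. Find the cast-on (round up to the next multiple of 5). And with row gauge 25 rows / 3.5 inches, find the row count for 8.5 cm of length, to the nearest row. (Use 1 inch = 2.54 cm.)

Finished = 22.5 + 8 = 30.5 cm.
30.5 cm × 1/2.54 = 12.01 inches.
5/1 = 5 sts per in; 12.01 × 5 = 60.04 sts.
Next multiple of 5 → 65.
8.5 cm = 3.35 inches; × 7.143 = 23.90 → 24 rows.

Cast on 65 stitches; work 24 rows.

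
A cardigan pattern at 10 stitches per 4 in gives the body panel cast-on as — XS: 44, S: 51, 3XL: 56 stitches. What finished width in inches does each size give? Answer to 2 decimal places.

XS 17.60 inches; S 20.40 inches; 3XL 22.40 inches.

10/4 = 2.5 sts per in.
XS: 44 / 2.5 = 17.600 → 17.60 in.
S: 51 / 2.5 = 20.400 → 20.40 in.
3XL: 56 / 2.5 = 22.400 → 22.40 in.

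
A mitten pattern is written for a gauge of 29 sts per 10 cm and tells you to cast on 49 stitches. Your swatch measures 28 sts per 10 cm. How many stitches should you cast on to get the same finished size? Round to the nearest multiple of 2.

Scale factor = 28 / 29 = 0.966.
49 × 28 / 29 = 47.31 sts.
→ 48 sts.

48 stitches.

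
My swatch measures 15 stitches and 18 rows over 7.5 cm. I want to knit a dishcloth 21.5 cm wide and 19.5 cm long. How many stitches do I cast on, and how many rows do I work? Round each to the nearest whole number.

Stitch gauge = 15/7.5 = 2 sts/cm; 21.5 × 2 = 43.00 → 43 sts.
Row gauge = 18/7.5 = 2.4 rows/cm; 19.5 × 2.4 = 46.80 → 47 rows.

Cast on 43 stitches and work 47 rows.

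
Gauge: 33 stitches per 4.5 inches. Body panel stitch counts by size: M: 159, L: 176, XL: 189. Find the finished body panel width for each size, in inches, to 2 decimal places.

33/4.5 = 7.333 sts per in.
M: 159 / 7.333 = 21.682 → 21.68 in.
L: 176 / 7.333 = 24.000 → 24.00 in.
XL: 189 / 7.333 = 25.773 → 25.77 in.

M 21.68 inches; L 24.00 inches; XL 25.77 inches.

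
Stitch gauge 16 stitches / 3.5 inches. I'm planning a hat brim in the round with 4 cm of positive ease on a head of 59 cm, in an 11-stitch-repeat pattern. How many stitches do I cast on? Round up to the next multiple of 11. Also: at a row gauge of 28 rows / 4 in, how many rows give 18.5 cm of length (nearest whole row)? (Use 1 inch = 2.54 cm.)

Finished = 59 + 4 = 63 cm.
63 cm × 1/2.54 = 24.80 inches.
16/3.5 = 4.571 sts per in; 24.80 × 4.571 = 113.39 sts.
Next multiple of 11 → 121.
18.5 cm = 7.28 inches; × 7 = 50.98 → 51 rows.

Cast on 121 stitches; work 51 rows.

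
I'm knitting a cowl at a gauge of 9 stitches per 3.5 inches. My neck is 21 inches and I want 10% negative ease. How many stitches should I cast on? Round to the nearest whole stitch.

Finished = 21 × 0.90 = 18.90 in.
9 / 3.5 = 2.571 sts per inch.
18.90 × 2.571 = 48.60 sts.
→ 49 sts.

Cast on 49 stitches.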